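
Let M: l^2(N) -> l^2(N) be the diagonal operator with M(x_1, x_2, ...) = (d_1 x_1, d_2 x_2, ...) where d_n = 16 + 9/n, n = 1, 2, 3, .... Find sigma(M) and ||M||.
sigma(M) = {16 + 9/n : n ≥ 1} ∪ {16}; ||M|| = 25

A bounded diagonal operator on l^2 with diagonal entries d_n has spectrum equal to the closure of {d_n : n ≥ 1}: every d_n is an eigenvalue (with eigenvector e_n), so {d_n} ⊂ sigma(M); the spectrum is closed, so its closure is too; and for lambda not in the closure, (M - lambda I) has bounded inverse (the diagonal entries 1/(d_n - lambda) are bounded). For our sequence d_n = 16 + 9/n, n = 1, 2, 3, ...:
  - {d_n} = {16 + 9/n : n ≥ 1}; the only limit point is 16
  - closure = {16 + 9/n : n ≥ 1} ∪ {16}
For the norm: a diagonal operator has ||M|| = sup_n |d_n|. Here d_n = 16 + 9/n is positive and decreasing, so sup_n |d_n| = d_1 = 16 + 9 = 25. So ||M|| = 25.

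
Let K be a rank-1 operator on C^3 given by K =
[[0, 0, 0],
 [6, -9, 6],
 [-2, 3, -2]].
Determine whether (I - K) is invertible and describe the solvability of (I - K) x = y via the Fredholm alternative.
(I - K) is invertible (det(I - K) = 12 ≠ 0), so for every y in C^3 the equation (I - K) x = y has a unique solution.

K has rank 1, so it is an outer product K = u v^T: every row of K is a multiple of one row vector. Reading off the entries, u = (0, 3, -1) and v = (2, -3, 2) (row i of K equals u_i·v^T). A rank-one matrix u v^T satisfies K u = u (v·u) and kills the (2)-dimensional subspace v^⊥, so its characteristic polynomial is lambda^2 (lambda - v·u) with v·u = tr K = -11. Hence the eigenvalues of I - K are 1 (multiplicity 2) and 1 - (-11) = 12, so det(I - K) = 12. (Direct check: I - K =
[[1, 0, 0],
 [-6, 10, -6],
 [2, -3, 3]]
has determinant 12.) The finite-dimensional Fredholm alternative says: either (I - K) is invertible, or ker(I - K) ≠ {0} and then range(I - K) = ker((I - K)^*)^⊥, with dim ker(I - K) = dim ker((I - K)^*). Since det(I - K) ≠ 0, 1 is not an eigenvalue of K and ker(I - K) = {0}, so we are in the first case: for every y there is a unique x = (I - K)^(-1) y. Explicitly, by the Sherman–Morrison formula, (I - u v^T)^(-1) = I + u v^T/(1 - v·u), i.e. (I - K)^(-1) = I + K/(12).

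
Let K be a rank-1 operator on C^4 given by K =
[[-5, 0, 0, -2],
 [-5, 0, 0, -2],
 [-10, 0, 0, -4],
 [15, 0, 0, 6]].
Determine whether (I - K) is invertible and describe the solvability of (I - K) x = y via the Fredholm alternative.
(I - K) is singular (det(I - K) = 0, i.e. 1 ∈ sigma(K)). (I - K) x = y is solvable iff y ⊥ ker((I - K)^*) = span{(-5, 0, 0, -2)}, i.e. iff -5y_1 - 2y_4 = 0. When solvable, the solutions are x = y + c·(1, 1, 2, -3), c arbitrary (ker(I - K) = span{(1, 1, 2, -3)}, dimension 1).

K has rank 1, so it is an outer product K = u v^T: every row of K is a multiple of one row vector. Reading off the entries, u = (1, 1, 2, -3) and v = (-5, 0, 0, -2) (row i of K equals u_i·v^T). A rank-one matrix u v^T satisfies K u = u (v·u) and kills the (3)-dimensional subspace v^⊥, so its characteristic polynomial is lambda^3 (lambda - v·u) with v·u = tr K = 1. Hence the eigenvalues of I - K are 1 (multiplicity 3) and 1 - (1) = 0, so det(I - K) = 0. (Direct check: I - K =
[[6, 0, 0, 2],
 [5, 1, 0, 2],
 [10, 0, 1, 4],
 [-15, 0, 0, -5]]
has determinant 0.) So 1 is an eigenvalue of K and (I - K) is not invertible. The finite-dimensional Fredholm alternative says: either (I - K) is invertible, or ker(I - K) ≠ {0} and then range(I - K) = ker((I - K)^*)^⊥, with dim ker(I - K) = dim ker((I - K)^*). We are in the second case, so we need both kernels. Kernel of I - K: (I - K) u = u - u (v·u) = u - u = 0, so ker(I - K) = span{u} = span{(1, 1, 2, -3)} (it is exactly 1-dimensional because rank(I - K) = 3). Kernel of the adjoint: K is real, so (I - K)^* = I - K^T = I - v u^T, and (I - v u^T) v = v - v (u·v) = 0; hence ker((I - K)^*) = span{v} = span{(-5, 0, 0, -2)}. Therefore (I - K) x = y is solvable iff <y, v> = 0, i.e. iff -5y_1 - 2y_4 = 0. When this holds, K y = u (v·y) = 0, so (I - K) y = y and x = y is a particular solution; the full solution set is the line x = y + c·u = y + c·(1, 1, 2, -3), c ∈ C.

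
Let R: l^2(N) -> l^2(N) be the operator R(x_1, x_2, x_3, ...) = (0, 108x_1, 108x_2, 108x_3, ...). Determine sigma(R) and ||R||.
sigma(R) = closed disk {z in C : |z| ≤ 108}; ||R|| = 108

Note R = 108·U where U is the unit right shift (U x)_k = x_{k-1} (with x_0 := 0); so ||R|| = 108||U|| and sigma(R) = 108·sigma(U). ||R x||^2 = sum_{k≥1} |108x_k|^2 = 11664||x||^2, so ||R|| = 108 and sigma(R) ⊂ {|z| ≤ 108}. For any |lambda| < 108, the equation (R - lambda I) x = 0 forces x_1 = 0, then 108x_k = lambda x_{k+1} ⇒ x = 0, so R has no eigenvalues. But (R - lambda I) is not surjective for |lambda| < 108: solving (R - lambda I) x = e_1 would require x_n proportional to (lambda/108)^(-n), which is not in l^2. So every |lambda| < 108 lies in the residual spectrum. The boundary |lambda| = 108 is in the approximate point spectrum (the spectrum is closed). Hence sigma(R) is the closed disk of radius 108.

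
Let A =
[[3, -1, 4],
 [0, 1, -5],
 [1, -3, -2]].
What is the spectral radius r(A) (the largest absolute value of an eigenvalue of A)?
r(A) ≈ 4.9284

The eigenvalues of A are the roots of its characteristic polynomial. With M = A (coefficients from the trace, the sum of principal 2x2 minors, and det A):
  p(λ) = det(λ I - M) = λ^3 - 2λ^2 - 24λ + 50.
No integer candidate from the rational root theorem (±divisors of 50) is a root, so the roots are irrational. The cubic discriminant is Δ = 34900 > 0, so there are three distinct real roots. p(-5) = -5 and p(-4) = 50 have opposite signs, so a root lies in (-5, -4); Newton's method refines it to λ ≈ -4.9284. p(2) = 2 and p(3) = -13 have opposite signs, so a root lies in (2, 3); Newton's method refines it to λ ≈ 2.1021. p(4) = -14 and p(5) = 5 have opposite signs, so a root lies in (4, 5); Newton's method refines it to λ ≈ 4.8262. Check (Vieta): the three roots sum to 2, matching tr M = 2.
Thus the eigenvalues (to 4 decimals) are -4.9284 (modulus 4.9284); 2.1021 (modulus 2.1021); 4.8262 (modulus 4.8262). The spectral radius is the largest modulus: r(A) ≈ 4.9284. (Cross-check: r(A) ≤ ||A||_2 ≈ 6.9422; equality holds whenever A is normal, though it can also hold for some non-normal A.)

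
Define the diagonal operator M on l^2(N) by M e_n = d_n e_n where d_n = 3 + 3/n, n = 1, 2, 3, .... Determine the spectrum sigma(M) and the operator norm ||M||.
sigma(M) = {3 + 3/n : n ≥ 1} ∪ {3}; ||M|| = 6

A bounded diagonal operator on l^2 with diagonal entries d_n has spectrum equal to the closure of {d_n : n ≥ 1}: every d_n is an eigenvalue (with eigenvector e_n), so {d_n} ⊂ sigma(M); the spectrum is closed, so its closure is too; and for lambda not in the closure, (M - lambda I) has bounded inverse (the diagonal entries 1/(d_n - lambda) are bounded). For our sequence d_n = 3 + 3/n, n = 1, 2, 3, ...:
  - {d_n} = {3 + 3/n : n ≥ 1}; the only limit point is 3
  - closure = {3 + 3/n : n ≥ 1} ∪ {3}
For the norm: a diagonal operator has ||M|| = sup_n |d_n|. Here d_n = 3 + 3/n is positive and decreasing, so sup_n |d_n| = d_1 = 3 + 3 = 6. So ||M|| = 6.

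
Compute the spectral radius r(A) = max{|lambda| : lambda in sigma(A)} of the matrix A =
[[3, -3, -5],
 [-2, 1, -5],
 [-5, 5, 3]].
r(A) ≈ 5.9381

The eigenvalues of A are the roots of its characteristic polynomial. With M = A (coefficients from the trace, the sum of principal 2x2 minors, and det A):
  p(λ) = det(λ I - M) = λ^3 - 7λ^2 + 9λ - 16.
No integer candidate from the rational root theorem (±divisors of 16) is a root, so the roots are irrational. The cubic discriminant is Δ = -9667 < 0, so there is one real root and a complex-conjugate pair. p(5) = -21 and p(6) = 2 have opposite signs, so a root lies in (5, 6); Newton's method refines it to λ ≈ 5.9381. Dividing out (λ - (5.9381)) leaves approximately λ^2 - 1.0619λ + 2.6945. For λ^2 - 1.0619λ + 2.6945 the discriminant is -9.6502. It is negative, so the remaining roots are the complex-conjugate pair λ ≈ 0.5309 ± 1.5532i. Their product equals the constant term, so |λ|^2 ≈ 2.6945 and |λ| ≈ 1.6415.
Thus the eigenvalues (to 4 decimals) are 5.9381 (modulus 5.9381); 0.5309 ± 1.5532i (modulus 1.6415). The spectral radius is the largest modulus: r(A) ≈ 5.9381. (Cross-check: r(A) ≤ ||A||_2 ≈ 9.9141; equality holds whenever A is normal, though it can also hold for some non-normal A.)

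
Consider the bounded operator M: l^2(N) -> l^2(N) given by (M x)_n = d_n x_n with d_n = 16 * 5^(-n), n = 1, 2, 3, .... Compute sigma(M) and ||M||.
sigma(M) = {16 * 5^(-n) : n ≥ 1} ∪ {0}; ||M|| = 16/5

A bounded diagonal operator on l^2 with diagonal entries d_n has spectrum equal to the closure of {d_n : n ≥ 1}: every d_n is an eigenvalue (with eigenvector e_n), so {d_n} ⊂ sigma(M); the spectrum is closed, so its closure is too; and for lambda not in the closure, (M - lambda I) has bounded inverse (the diagonal entries 1/(d_n - lambda) are bounded). For our sequence d_n = 16 * 5^(-n), n = 1, 2, 3, ...:
  - {d_n} = {16 * 5^(-n) : n ≥ 1}; the only limit point is 0
  - closure = {16 * 5^(-n) : n ≥ 1} ∪ {0}
For the norm: a diagonal operator has ||M|| = sup_n |d_n|. Here d_n = 16 * 5^(-n) is positive and decreasing, so sup_n |d_n| = d_1 = 16/5. So ||M|| = 16/5.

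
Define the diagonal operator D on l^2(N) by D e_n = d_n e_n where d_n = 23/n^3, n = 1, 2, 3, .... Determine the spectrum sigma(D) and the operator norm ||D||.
sigma(D) = {23/n^3 : n ≥ 1} ∪ {0}; ||D|| = 23

A bounded diagonal operator on l^2 with diagonal entries d_n has spectrum equal to the closure of {d_n : n ≥ 1}: every d_n is an eigenvalue (with eigenvector e_n), so {d_n} ⊂ sigma(D); the spectrum is closed, so its closure is too; and for lambda not in the closure, (D - lambda I) has bounded inverse (the diagonal entries 1/(d_n - lambda) are bounded). For our sequence d_n = 23/n^3, n = 1, 2, 3, ...:
  - {d_n} = {23/n^3 : n ≥ 1}; the only limit point is 0
  - closure = {23/n^3 : n ≥ 1} ∪ {0}
For the norm: a diagonal operator has ||D|| = sup_n |d_n|. Here d_n = 23/n^3 is positive and decreasing, so sup_n |d_n| = d_1 = 23. So ||D|| = 23.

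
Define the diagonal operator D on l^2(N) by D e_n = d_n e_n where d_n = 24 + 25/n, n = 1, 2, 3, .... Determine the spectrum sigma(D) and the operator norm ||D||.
sigma(D) = {24 + 25/n : n ≥ 1} ∪ {24}; ||D|| = 49

A bounded diagonal operator on l^2 with diagonal entries d_n has spectrum equal to the closure of {d_n : n ≥ 1}: every d_n is an eigenvalue (with eigenvector e_n), so {d_n} ⊂ sigma(D); the spectrum is closed, so its closure is too; and for lambda not in the closure, (D - lambda I) has bounded inverse (the diagonal entries 1/(d_n - lambda) are bounded). For our sequence d_n = 24 + 25/n, n = 1, 2, 3, ...:
  - {d_n} = {24 + 25/n : n ≥ 1}; the only limit point is 24
  - closure = {24 + 25/n : n ≥ 1} ∪ {24}
For the norm: a diagonal operator has ||D|| = sup_n |d_n|. Here d_n = 24 + 25/n is positive and decreasing, so sup_n |d_n| = d_1 = 24 + 25 = 49. So ||D|| = 49.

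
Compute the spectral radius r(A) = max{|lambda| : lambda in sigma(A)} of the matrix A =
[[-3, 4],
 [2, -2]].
r(A) = (5 + sqrt(33))/2 ≈ 5.3723

The eigenvalues of A are the roots of its characteristic polynomial. With M = A (coefficients from the trace and determinant):
  p(λ) = det(λ I - M) = λ^2 + 5λ - 2.
For λ^2 + 5λ - 2 the discriminant is 33. It is nonnegative but not a perfect square, so the roots are real and irrational: λ = (-5 ± sqrt(33))/2 ≈ 0.3723, -5.3723.
Thus the eigenvalues (to 4 decimals) are 0.3723 (modulus 0.3723); -5.3723 (modulus 5.3723). The spectral radius is the largest modulus: r(A) = (5 + sqrt(33))/2 ≈ 5.3723. (Cross-check: r(A) ≤ ||A||_2 ≈ 5.734; equality holds whenever A is normal, though it can also hold for some non-normal A.)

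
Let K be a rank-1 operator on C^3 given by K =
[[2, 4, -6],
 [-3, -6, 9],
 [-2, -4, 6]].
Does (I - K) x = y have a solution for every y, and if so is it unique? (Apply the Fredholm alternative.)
(I - K) is invertible (det(I - K) = -1 ≠ 0), so for every y in C^3 the equation (I - K) x = y has a unique solution.

K has rank 1, so it is an outer product K = u v^T: every row of K is a multiple of one row vector. Reading off the entries, u = (2, -3, -2) and v = (1, 2, -3) (row i of K equals u_i·v^T). A rank-one matrix u v^T satisfies K u = u (v·u) and kills the (2)-dimensional subspace v^⊥, so its characteristic polynomial is lambda^2 (lambda - v·u) with v·u = tr K = 2. Hence the eigenvalues of I - K are 1 (multiplicity 2) and 1 - (2) = -1, so det(I - K) = -1. (Direct check: I - K =
[[-1, -4, 6],
 [3, 7, -9],
 [2, 4, -5]]
has determinant -1.) The finite-dimensional Fredholm alternative says: either (I - K) is invertible, or ker(I - K) ≠ {0} and then range(I - K) = ker((I - K)^*)^⊥, with dim ker(I - K) = dim ker((I - K)^*). Since det(I - K) ≠ 0, 1 is not an eigenvalue of K and ker(I - K) = {0}, so we are in the first case: for every y there is a unique x = (I - K)^(-1) y. Explicitly, by the Sherman–Morrison formula, (I - u v^T)^(-1) = I + u v^T/(1 - v·u), i.e. (I - K)^(-1) = I - K.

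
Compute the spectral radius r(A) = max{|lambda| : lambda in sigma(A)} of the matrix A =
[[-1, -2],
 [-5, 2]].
r(A) = 4

The eigenvalues of A are the roots of its characteristic polynomial. With M = A (coefficients from the trace and determinant):
  p(λ) = det(λ I - M) = λ^2 - λ - 12.
For λ^2 - λ - 12 the discriminant is 49. It is a perfect square (7^2), so the roots are rational: λ = (1 ± 7)/2 = 4, -3.
Thus the eigenvalues (to 4 decimals) are 4 (modulus 4); -3 (modulus 3). The spectral radius is the largest modulus: r(A) = 4. (Cross-check: r(A) ≤ ||A||_2 ≈ 5.389; equality holds whenever A is normal, though it can also hold for some non-normal A.)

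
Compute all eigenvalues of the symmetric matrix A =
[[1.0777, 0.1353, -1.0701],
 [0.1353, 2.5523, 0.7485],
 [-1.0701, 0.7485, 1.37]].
sigma(A) ≈ {0, 2, 3}

A is real symmetric, so its spectrum consists of real eigenvalues. Expanding the characteristic polynomial of the displayed matrix gives
  det(λ I - A) = p(λ) = λ^3 + (-5)λ^2 + (6)λ + (0).
Solving p(λ) = 0 yields eigenvalues ≈ 0, 2, 3. (A is shown rounded to 4 decimals, so these recover the underlying integer eigenvalues to within that precision.)
Verification: the trace of A = 5 equals the sum of eigenvalues 5, and det(A) ≈ 0.0001 matches the eigenvalue product 0.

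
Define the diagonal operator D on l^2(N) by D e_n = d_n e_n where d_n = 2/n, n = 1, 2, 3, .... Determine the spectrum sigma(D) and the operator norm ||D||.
sigma(D) = {2/n : n ≥ 1} ∪ {0}; ||D|| = 2

A bounded diagonal operator on l^2 with diagonal entries d_n has spectrum equal to the closure of {d_n : n ≥ 1}: every d_n is an eigenvalue (with eigenvector e_n), so {d_n} ⊂ sigma(D); the spectrum is closed, so its closure is too; and for lambda not in the closure, (D - lambda I) has bounded inverse (the diagonal entries 1/(d_n - lambda) are bounded). For our sequence d_n = 2/n, n = 1, 2, 3, ...:
  - {d_n} = {2/n : n ≥ 1}; the only limit point is 0
  - closure = {2/n : n ≥ 1} ∪ {0}
For the norm: a diagonal operator has ||D|| = sup_n |d_n|. Here d_n = 2/n is positive and decreasing, so sup_n |d_n| = d_1 = 2. So ||D|| = 2.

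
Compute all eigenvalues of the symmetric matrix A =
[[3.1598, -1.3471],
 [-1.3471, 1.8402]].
sigma(A) ≈ {1, 4}

A is real symmetric, so its spectrum consists of real eigenvalues. Expanding the characteristic polynomial of the displayed matrix gives
  det(λ I - A) = p(λ) = λ^2 + (-5)λ + (4).
Solving p(λ) = 0 yields eigenvalues ≈ 1, 4. (A is shown rounded to 4 decimals, so these recover the underlying integer eigenvalues to within that precision.)
Verification: the trace of A = 5 equals the sum of eigenvalues 5, and det(A) ≈ 4.0000 matches the eigenvalue product 4.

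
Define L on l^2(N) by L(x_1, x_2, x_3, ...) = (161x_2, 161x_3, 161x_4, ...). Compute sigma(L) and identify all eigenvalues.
sigma(L) = closed disk {z in C : |z| ≤ 161}; sigma_p(L) = open disk {z in C : |z| < 161}

Note L = 161·V where V is the unit left shift (V x)_k = x_{k+1}; so sigma(L) = 161·sigma(V) and ||L|| = 161||V||. ||L x||^2 = 25921sum_{k≥2} |x_k|^2 ≤ 25921||x||^2, with equality on {x : x_1 = 0}, so ||L|| = 161. For any lambda with |lambda| < 161, set r = lambda/161 (|r| < 1); the vector x = (1, r, r^2, ...) is in l^2 and satisfies L x = 161(r, r^2, ...) = lambda x, so lambda is an eigenvalue. On the boundary |lambda| = 161 the geometric series diverges, so no l^2 eigenvector exists, but these lambda lie in the approximate point spectrum. Hence sigma(L) is the closed disk of radius 161 and sigma_p(L) is the open disk.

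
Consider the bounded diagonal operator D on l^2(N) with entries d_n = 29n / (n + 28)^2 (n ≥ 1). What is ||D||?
||D|| = 29/112 (attained at n = 28)

For D diagonal, ||D|| = sup_n |d_n|. Treat f(x) = 29x / (x + 28)^2 for real x > 0. By the quotient rule, f'(x) = 29(28 - x)/(x + 28)^3, which is positive for x < 28 and negative for x > 28. So f has a unique maximum at x = 28, and since 28 is a positive integer, the supremum over n ≥ 1 is attained at n = 28: d_28 = 29·28/(28 + 28)^2 = 29·28/3136 = 29/112. Hence ||D|| = 29/112.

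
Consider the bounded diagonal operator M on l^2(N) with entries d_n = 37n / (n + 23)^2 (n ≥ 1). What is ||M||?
||M|| = 37/92 (attained at n = 23)

For M diagonal, ||M|| = sup_n |d_n|. Treat f(x) = 37x / (x + 23)^2 for real x > 0. By the quotient rule, f'(x) = 37(23 - x)/(x + 23)^3, which is positive for x < 23 and negative for x > 23. So f has a unique maximum at x = 23, and since 23 is a positive integer, the supremum over n ≥ 1 is attained at n = 23: d_23 = 37·23/(23 + 23)^2 = 37·23/2116 = 37/92. Hence ||M|| = 37/92.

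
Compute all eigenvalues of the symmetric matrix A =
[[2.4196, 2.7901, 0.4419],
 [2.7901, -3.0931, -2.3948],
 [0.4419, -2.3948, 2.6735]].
sigma(A) ≈ {-5, 3, 4}

A is real symmetric, so its spectrum consists of real eigenvalues. Expanding the characteristic polynomial of the displayed matrix gives
  det(λ I - A) = p(λ) = λ^3 + (-2)λ^2 + (-23)λ + (59.9988).
Solving p(λ) = 0 yields eigenvalues ≈ -5, 3, 4. (A is shown rounded to 4 decimals, so these recover the underlying integer eigenvalues to within that precision.)
Verification: the trace of A = 2 equals the sum of eigenvalues 2, and det(A) ≈ -59.9988 matches the eigenvalue product -60.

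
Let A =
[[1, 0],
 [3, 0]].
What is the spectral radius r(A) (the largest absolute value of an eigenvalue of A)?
r(A) = 1

The eigenvalues of A are the roots of its characteristic polynomial. With M = A (coefficients from the trace and determinant):
  p(λ) = det(λ I - M) = λ^2 - λ.
For λ^2 - λ the discriminant is 1. It is a perfect square (1^2), so the roots are rational: λ = (1 ± 1)/2 = 1, 0.
Thus the eigenvalues (to 4 decimals) are 1 (modulus 1); 0 (modulus 0). The spectral radius is the largest modulus: r(A) = 1. (Cross-check: r(A) ≤ ||A||_2 ≈ 3.1623; equality holds whenever A is normal, though it can also hold for some non-normal A.)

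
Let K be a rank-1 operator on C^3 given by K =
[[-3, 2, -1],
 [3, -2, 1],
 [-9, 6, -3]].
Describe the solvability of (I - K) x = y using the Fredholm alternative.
(I - K) is invertible (det(I - K) = 9 ≠ 0), so for every y in C^3 the equation (I - K) x = y has a unique solution.

K has rank 1, so it is an outer product K = u v^T: every row of K is a multiple of one row vector. Reading off the entries, u = (1, -1, 3) and v = (-3, 2, -1) (row i of K equals u_i·v^T). A rank-one matrix u v^T satisfies K u = u (v·u) and kills the (2)-dimensional subspace v^⊥, so its characteristic polynomial is lambda^2 (lambda - v·u) with v·u = tr K = -8. Hence the eigenvalues of I - K are 1 (multiplicity 2) and 1 - (-8) = 9, so det(I - K) = 9. (Direct check: I - K =
[[4, -2, 1],
 [-3, 3, -1],
 [9, -6, 4]]
has determinant 9.) The finite-dimensional Fredholm alternative says: either (I - K) is invertible, or ker(I - K) ≠ {0} and then range(I - K) = ker((I - K)^*)^⊥, with dim ker(I - K) = dim ker((I - K)^*). Since det(I - K) ≠ 0, 1 is not an eigenvalue of K and ker(I - K) = {0}, so we are in the first case: for every y there is a unique x = (I - K)^(-1) y. Explicitly, by the Sherman–Morrison formula, (I - u v^T)^(-1) = I + u v^T/(1 - v·u), i.e. (I - K)^(-1) = I + K/(9).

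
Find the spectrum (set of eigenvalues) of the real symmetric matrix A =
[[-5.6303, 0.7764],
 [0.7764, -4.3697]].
sigma(A) ≈ {-6, -4}

A is real symmetric, so its spectrum consists of real eigenvalues. Expanding the characteristic polynomial of the displayed matrix gives
  det(λ I - A) = p(λ) = λ^2 + (10)λ + (24).
Solving p(λ) = 0 yields eigenvalues ≈ -6, -4. (A is shown rounded to 4 decimals, so these recover the underlying integer eigenvalues to within that precision.)
Verification: the trace of A = -10 equals the sum of eigenvalues -10, and det(A) ≈ 23.9999 matches the eigenvalue product 24.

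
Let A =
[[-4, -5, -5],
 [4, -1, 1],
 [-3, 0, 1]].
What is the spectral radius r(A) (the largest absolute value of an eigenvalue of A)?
r(A) ≈ 4.5773

The eigenvalues of A are the roots of its characteristic polynomial. With M = A (coefficients from the trace, the sum of principal 2x2 minors, and det A):
  p(λ) = det(λ I - M) = λ^3 + 4λ^2 + 4λ - 54.
No integer candidate from the rational root theorem (±divisors of 54) is a root, so the roots are irrational. The cubic discriminant is Δ = -80460 < 0, so there is one real root and a complex-conjugate pair. p(2) = -22 and p(3) = 21 have opposite signs, so a root lies in (2, 3); Newton's method refines it to λ ≈ 2.5773. Dividing out (λ - (2.5773)) leaves approximately λ^2 + 6.5773λ + 20.9519. For λ^2 + 6.5773λ + 20.9519 the discriminant is -40.5465. It is negative, so the remaining roots are the complex-conjugate pair λ ≈ -3.2887 ± 3.1838i. Their product equals the constant term, so |λ|^2 ≈ 20.9519 and |λ| ≈ 4.5773.
Thus the eigenvalues (to 4 decimals) are 2.5773 (modulus 2.5773); -3.2887 ± 3.1838i (modulus 4.5773). The spectral radius is the largest modulus: r(A) ≈ 4.5773. (Cross-check: r(A) ≤ ||A||_2 ≈ 8.5112; equality holds whenever A is normal, though it can also hold for some non-normal A.)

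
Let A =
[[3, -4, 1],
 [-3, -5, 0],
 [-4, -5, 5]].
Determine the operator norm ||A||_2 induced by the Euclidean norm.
||A||_2 ≈ 9.7204 (= sqrt(largest eigenvalue of A^T A))

||A||_2 = sigma_max(A) = sqrt(lambda_max(A^T A)). Form the symmetric matrix M = A^T A =
[[34, 23, -17],
 [23, 66, -29],
 [-17, -29, 26]].
Its characteristic polynomial (trace, sum of principal 2x2 minors, determinant of M give the coefficients) is
  p(λ) = det(λ I - M) = λ^3 - 126λ^2 + 3185λ - 19600.
No integer candidate from the rational root theorem (±divisors of 19600) is a root, so the roots are irrational. The cubic discriminant is Δ = 6192659200 > 0, so there are three distinct real roots. p(9) = -412 and p(10) = 650 have opposite signs, so a root lies in (9, 10); Newton's method refines it to λ ≈ 9.3666. p(22) = 134 and p(23) = -832 have opposite signs, so a root lies in (22, 23); Newton's method refines it to λ ≈ 22.1463. p(94) = -2962 and p(95) = 3200 have opposite signs, so a root lies in (94, 95); Newton's method refines it to λ ≈ 94.4871. Check (Vieta): the three roots sum to 126, matching tr M = 126.
So the eigenvalues of A^T A are ≈ 9.3666, 22.1463, 94.4871 (all ≥ 0, as they must be for A^T A). The largest is λ_max ≈ 94.4871, hence ||A||_2 = sqrt(λ_max) ≈ 9.7204.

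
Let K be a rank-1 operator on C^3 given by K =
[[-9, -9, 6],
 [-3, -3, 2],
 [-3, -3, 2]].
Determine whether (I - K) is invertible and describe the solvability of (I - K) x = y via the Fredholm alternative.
(I - K) is invertible (det(I - K) = 11 ≠ 0), so for every y in C^3 the equation (I - K) x = y has a unique solution.

K has rank 1, so it is an outer product K = u v^T: every row of K is a multiple of one row vector. Reading off the entries, u = (-3, -1, -1) and v = (3, 3, -2) (row i of K equals u_i·v^T). A rank-one matrix u v^T satisfies K u = u (v·u) and kills the (2)-dimensional subspace v^⊥, so its characteristic polynomial is lambda^2 (lambda - v·u) with v·u = tr K = -10. Hence the eigenvalues of I - K are 1 (multiplicity 2) and 1 - (-10) = 11, so det(I - K) = 11. (Direct check: I - K =
[[10, 9, -6],
 [3, 4, -2],
 [3, 3, -1]]
has determinant 11.) The finite-dimensional Fredholm alternative says: either (I - K) is invertible, or ker(I - K) ≠ {0} and then range(I - K) = ker((I - K)^*)^⊥, with dim ker(I - K) = dim ker((I - K)^*). Since det(I - K) ≠ 0, 1 is not an eigenvalue of K and ker(I - K) = {0}, so we are in the first case: for every y there is a unique x = (I - K)^(-1) y. Explicitly, by the Sherman–Morrison formula, (I - u v^T)^(-1) = I + u v^T/(1 - v·u), i.e. (I - K)^(-1) = I + K/(11).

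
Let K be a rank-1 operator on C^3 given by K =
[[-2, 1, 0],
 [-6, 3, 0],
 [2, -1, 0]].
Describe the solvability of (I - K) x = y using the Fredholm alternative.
(I - K) is singular (det(I - K) = 0, i.e. 1 ∈ sigma(K)). (I - K) x = y is solvable iff y ⊥ ker((I - K)^*) = span{(-2, 1, 0)}, i.e. iff -2y_1 + y_2 = 0. When solvable, the solutions are x = y + c·(1, 3, -1), c arbitrary (ker(I - K) = span{(1, 3, -1)}, dimension 1).

K has rank 1, so it is an outer product K = u v^T: every row of K is a multiple of one row vector. Reading off the entries, u = (1, 3, -1) and v = (-2, 1, 0) (row i of K equals u_i·v^T). A rank-one matrix u v^T satisfies K u = u (v·u) and kills the (2)-dimensional subspace v^⊥, so its characteristic polynomial is lambda^2 (lambda - v·u) with v·u = tr K = 1. Hence the eigenvalues of I - K are 1 (multiplicity 2) and 1 - (1) = 0, so det(I - K) = 0. (Direct check: I - K =
[[3, -1, 0],
 [6, -2, 0],
 [-2, 1, 1]]
has determinant 0.) So 1 is an eigenvalue of K and (I - K) is not invertible. The finite-dimensional Fredholm alternative says: either (I - K) is invertible, or ker(I - K) ≠ {0} and then range(I - K) = ker((I - K)^*)^⊥, with dim ker(I - K) = dim ker((I - K)^*). We are in the second case, so we need both kernels. Kernel of I - K: (I - K) u = u - u (v·u) = u - u = 0, so ker(I - K) = span{u} = span{(1, 3, -1)} (it is exactly 1-dimensional because rank(I - K) = 2). Kernel of the adjoint: K is real, so (I - K)^* = I - K^T = I - v u^T, and (I - v u^T) v = v - v (u·v) = 0; hence ker((I - K)^*) = span{v} = span{(-2, 1, 0)}. Therefore (I - K) x = y is solvable iff <y, v> = 0, i.e. iff -2y_1 + y_2 = 0. When this holds, K y = u (v·y) = 0, so (I - K) y = y and x = y is a particular solution; the full solution set is the line x = y + c·u = y + c·(1, 3, -1), c ∈ C.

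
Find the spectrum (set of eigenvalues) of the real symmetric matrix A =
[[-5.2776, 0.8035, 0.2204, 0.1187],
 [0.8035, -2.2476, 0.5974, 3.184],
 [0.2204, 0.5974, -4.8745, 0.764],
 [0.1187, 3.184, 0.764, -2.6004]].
sigma(A) ≈ {-6, -5, 1} (-5 with multiplicity 2)

A is real symmetric, so its spectrum consists of real eigenvalues. Expanding the characteristic polynomial of the displayed matrix gives
  det(λ I - A) = p(λ) = λ^4 + (15)λ^3 + (69)λ^2 + (65.002)λ + (-150.0023).
Solving p(λ) = 0 yields eigenvalues ≈ -6, -5, -5, 1. (A is shown rounded to 4 decimals, so these recover the underlying integer eigenvalues to within that precision.)
Verification: the trace of A = -15 equals the sum of eigenvalues -15, and det(A) ≈ -150.0023 matches the eigenvalue product -150.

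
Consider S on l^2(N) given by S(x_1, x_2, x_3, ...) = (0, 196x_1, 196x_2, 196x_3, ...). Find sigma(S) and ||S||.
sigma(S) = closed disk {z in C : |z| ≤ 196}; ||S|| = 196

Note S = 196·U where U is the unit right shift (U x)_k = x_{k-1} (with x_0 := 0); so ||S|| = 196||U|| and sigma(S) = 196·sigma(U). ||S x||^2 = sum_{k≥1} |196x_k|^2 = 38416||x||^2, so ||S|| = 196 and sigma(S) ⊂ {|z| ≤ 196}. For any |lambda| < 196, the equation (S - lambda I) x = 0 forces x_1 = 0, then 196x_k = lambda x_{k+1} ⇒ x = 0, so S has no eigenvalues. But (S - lambda I) is not surjective for |lambda| < 196: solving (S - lambda I) x = e_1 would require x_n proportional to (lambda/196)^(-n), which is not in l^2. So every |lambda| < 196 lies in the residual spectrum. The boundary |lambda| = 196 is in the approximate point spectrum (the spectrum is closed). Hence sigma(S) is the closed disk of radius 196.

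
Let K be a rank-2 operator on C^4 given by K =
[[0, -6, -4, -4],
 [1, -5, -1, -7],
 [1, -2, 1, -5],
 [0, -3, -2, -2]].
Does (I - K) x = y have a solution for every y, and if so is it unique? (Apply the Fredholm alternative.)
(I - K) is invertible (det(I - K) = -13 ≠ 0), so for every y in C^4 the equation (I - K) x = y has a unique solution.

K has rank 2 and factors as K = U V^T = u1 v1^T + u2 v2^T with u1 = (-2, -2, -1, -1), v1 = (0, 3, 2, 2), u2 = (0, 1, 1, 0), v2 = (1, 1, 3, -3) (multiplying out reproduces the displayed K). The nonzero eigenvalues of U V^T coincide with those of the 2 x 2 matrix G = V^T U = [[v1·u1, v1·u2], [v2·u1, v2·u2]] = [[-10, 5], [-4, 4]], and by the Sylvester determinant identity det(I_4 - U V^T) = det(I_2 - V^T U) = det([[11, -5], [4, -3]]) = (11)(-3) - (-5)(4) = -13. (Direct check: I - K =
[[1, 6, 4, 4],
 [-1, 6, 1, 7],
 [-1, 2, 0, 5],
 [0, 3, 2, 3]]
has determinant -13.) The finite-dimensional Fredholm alternative says: either (I - K) is invertible, or ker(I - K) ≠ {0} and then range(I - K) = ker((I - K)^*)^⊥, with dim ker(I - K) = dim ker((I - K)^*). Since det(I - K) ≠ 0, 1 is not an eigenvalue of K and ker(I - K) = {0}, so we are in the first case: for every y there is a unique x = (I - K)^(-1) y. (Explicitly, by the Woodbury identity, (I - U V^T)^(-1) = I + U (I_2 - G)^(-1) V^T.)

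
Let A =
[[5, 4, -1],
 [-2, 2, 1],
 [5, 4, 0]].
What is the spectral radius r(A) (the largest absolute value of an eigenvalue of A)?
r(A) = 3

The eigenvalues of A are the roots of its characteristic polynomial. With M = A (coefficients from the trace, the sum of principal 2x2 minors, and det A):
  p(λ) = det(λ I - M) = λ^3 - 7λ^2 + 19λ - 18.
By the rational root theorem any rational root is an integer divisor of 18. Testing λ = 2: p(2) = 8 - 28 + 38 - 18 = 0, so λ = 2 is a root. Dividing out (λ - 2) leaves p(λ) = (λ - 2)(λ^2 - 5λ + 9). For λ^2 - 5λ + 9 the discriminant is -11. It is negative, so the roots are the complex-conjugate pair λ = 5/2 ± (sqrt(11)/2) i ≈ 2.5 ± 1.6583i. For a conjugate pair the product of the roots equals the constant term, so |λ|^2 = 9 and |λ| = sqrt(9) = 3.
Thus the eigenvalues (to 4 decimals) are 2.5 ± 1.6583i (modulus 3); 2 (modulus 2). The spectral radius is the largest modulus: r(A) = 3. (Cross-check: r(A) ≤ ||A||_2 ≈ 9.0925; equality holds whenever A is normal, though it can also hold for some non-normal A.)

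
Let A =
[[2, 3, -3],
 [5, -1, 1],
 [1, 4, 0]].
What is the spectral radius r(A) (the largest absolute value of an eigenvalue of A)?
r(A) ≈ 5.1162

The eigenvalues of A are the roots of its characteristic polynomial. With M = A (coefficients from the trace, the sum of principal 2x2 minors, and det A):
  p(λ) = det(λ I - M) = λ^3 - λ^2 - 18λ + 68.
No integer candidate from the rational root theorem (±divisors of 68) is a root, so the roots are irrational. The cubic discriminant is Δ = -78892 < 0, so there is one real root and a complex-conjugate pair. p(-6) = -76 and p(-5) = 8 have opposite signs, so a root lies in (-6, -5); Newton's method refines it to λ ≈ -5.1162. Dividing out (λ - (-5.1162)) leaves approximately λ^2 - 6.1162λ + 13.2912. For λ^2 - 6.1162λ + 13.2912 the discriminant is -15.7575. It is negative, so the remaining roots are the complex-conjugate pair λ ≈ 3.0581 ± 1.9848i. Their product equals the constant term, so |λ|^2 ≈ 13.2912 and |λ| ≈ 3.6457.
Thus the eigenvalues (to 4 decimals) are -5.1162 (modulus 5.1162); 3.0581 ± 1.9848i (modulus 3.6457). The spectral radius is the largest modulus: r(A) ≈ 5.1162. (Cross-check: r(A) ≤ ||A||_2 ≈ 5.9484; equality holds whenever A is normal, though it can also hold for some non-normal A.)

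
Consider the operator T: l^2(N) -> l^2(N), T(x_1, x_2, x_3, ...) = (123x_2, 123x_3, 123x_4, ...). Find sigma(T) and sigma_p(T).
sigma(T) = closed disk {z in C : |z| ≤ 123}; sigma_p(T) = open disk {z in C : |z| < 123}

Note T = 123·V where V is the unit left shift (V x)_k = x_{k+1}; so sigma(T) = 123·sigma(V) and ||T|| = 123||V||. ||T x||^2 = 15129sum_{k≥2} |x_k|^2 ≤ 15129||x||^2, with equality on {x : x_1 = 0}, so ||T|| = 123. For any lambda with |lambda| < 123, set r = lambda/123 (|r| < 1); the vector x = (1, r, r^2, ...) is in l^2 and satisfies T x = 123(r, r^2, ...) = lambda x, so lambda is an eigenvalue. On the boundary |lambda| = 123 the geometric series diverges, so no l^2 eigenvector exists, but these lambda lie in the approximate point spectrum. Hence sigma(T) is the closed disk of radius 123 and sigma_p(T) is the open disk.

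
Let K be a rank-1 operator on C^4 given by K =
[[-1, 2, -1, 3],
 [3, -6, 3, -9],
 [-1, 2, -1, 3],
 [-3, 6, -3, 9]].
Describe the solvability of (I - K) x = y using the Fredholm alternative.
(I - K) is singular (det(I - K) = 0, i.e. 1 ∈ sigma(K)). (I - K) x = y is solvable iff y ⊥ ker((I - K)^*) = span{(-1, 2, -1, 3)}, i.e. iff -y_1 + 2y_2 - y_3 + 3y_4 = 0. When solvable, the solutions are x = y + c·(1, -3, 1, 3), c arbitrary (ker(I - K) = span{(1, -3, 1, 3)}, dimension 1).

K has rank 1, so it is an outer product K = u v^T: every row of K is a multiple of one row vector. Reading off the entries, u = (1, -3, 1, 3) and v = (-1, 2, -1, 3) (row i of K equals u_i·v^T). A rank-one matrix u v^T satisfies K u = u (v·u) and kills the (3)-dimensional subspace v^⊥, so its characteristic polynomial is lambda^3 (lambda - v·u) with v·u = tr K = 1. Hence the eigenvalues of I - K are 1 (multiplicity 3) and 1 - (1) = 0, so det(I - K) = 0. (Direct check: I - K =
[[2, -2, 1, -3],
 [-3, 7, -3, 9],
 [1, -2, 2, -3],
 [3, -6, 3, -8]]
has determinant 0.) So 1 is an eigenvalue of K and (I - K) is not invertible. The finite-dimensional Fredholm alternative says: either (I - K) is invertible, or ker(I - K) ≠ {0} and then range(I - K) = ker((I - K)^*)^⊥, with dim ker(I - K) = dim ker((I - K)^*). We are in the second case, so we need both kernels. Kernel of I - K: (I - K) u = u - u (v·u) = u - u = 0, so ker(I - K) = span{u} = span{(1, -3, 1, 3)} (it is exactly 1-dimensional because rank(I - K) = 3). Kernel of the adjoint: K is real, so (I - K)^* = I - K^T = I - v u^T, and (I - v u^T) v = v - v (u·v) = 0; hence ker((I - K)^*) = span{v} = span{(-1, 2, -1, 3)}. Therefore (I - K) x = y is solvable iff <y, v> = 0, i.e. iff -y_1 + 2y_2 - y_3 + 3y_4 = 0. When this holds, K y = u (v·y) = 0, so (I - K) y = y and x = y is a particular solution; the full solution set is the line x = y + c·u = y + c·(1, -3, 1, 3), c ∈ C.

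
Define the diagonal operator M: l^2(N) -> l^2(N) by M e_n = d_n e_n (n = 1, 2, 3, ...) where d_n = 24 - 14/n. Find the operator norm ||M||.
||M|| = 24

For a diagonal operator on l^2 with entries d_n, ||M|| = sup_n |d_n|. Here d_1 = 10, d_2 = 17, ..., and d_n = 24 - 14/n increases monotonically toward 24. All terms lie in [10, 24), so |d_n| = d_n and the supremum is the limit 24, which is not attained by any individual d_n. Hence ||M|| = 24.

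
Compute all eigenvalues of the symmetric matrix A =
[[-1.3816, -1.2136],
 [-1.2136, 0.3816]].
sigma(A) ≈ {-2, 1}

A is real symmetric, so its spectrum consists of real eigenvalues. Expanding the characteristic polynomial of the displayed matrix gives
  det(λ I - A) = p(λ) = λ^2 + (1)λ + (-2).
Solving p(λ) = 0 yields eigenvalues ≈ -2, 1. (A is shown rounded to 4 decimals, so these recover the underlying integer eigenvalues to within that precision.)
Verification: the trace of A = -1 equals the sum of eigenvalues -1, and det(A) ≈ -2.0000 matches the eigenvalue product -2.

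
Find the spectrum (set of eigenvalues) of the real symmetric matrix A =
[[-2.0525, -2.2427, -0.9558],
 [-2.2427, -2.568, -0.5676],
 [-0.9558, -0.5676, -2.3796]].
sigma(A) ≈ {-5, -2, 0}

A is real symmetric, so its spectrum consists of real eigenvalues. Expanding the characteristic polynomial of the displayed matrix gives
  det(λ I - A) = p(λ) = λ^3 + (7)λ^2 + (10)λ + (0).
Solving p(λ) = 0 yields eigenvalues ≈ -5, -2, 0. (A is shown rounded to 4 decimals, so these recover the underlying integer eigenvalues to within that precision.)
Verification: the trace of A = -7 equals the sum of eigenvalues -7, and det(A) ≈ 0.0001 matches the eigenvalue product 0.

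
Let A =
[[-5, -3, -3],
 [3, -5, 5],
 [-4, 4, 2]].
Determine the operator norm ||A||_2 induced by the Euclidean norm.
||A||_2 ≈ 8.8281 (= sqrt(largest eigenvalue of A^T A))

||A||_2 = sigma_max(A) = sqrt(lambda_max(A^T A)). Form the symmetric matrix M = A^T A =
[[50, -16, 22],
 [-16, 50, -8],
 [22, -8, 38]].
Its characteristic polynomial (trace, sum of principal 2x2 minors, determinant of M give the coefficients) is
  p(λ) = det(λ I - M) = λ^3 - 138λ^2 + 5496λ - 63504.
No integer candidate from the rational root theorem (±divisors of 63504) is a root, so the roots are irrational. The cubic discriminant is Δ = 1698181632 > 0, so there are three distinct real roots. p(20) = -784 and p(21) = 315 have opposite signs, so a root lies in (20, 21); Newton's method refines it to λ ≈ 20.6988. p(39) = 261 and p(40) = -464 have opposite signs, so a root lies in (39, 40); Newton's method refines it to λ ≈ 39.3663. p(77) = -1981 and p(78) = 144 have opposite signs, so a root lies in (77, 78); Newton's method refines it to λ ≈ 77.935. Check (Vieta): the three roots sum to 138, matching tr M = 138.
So the eigenvalues of A^T A are ≈ 20.6988, 39.3663, 77.935 (all ≥ 0, as they must be for A^T A). The largest is λ_max ≈ 77.935, hence ||A||_2 = sqrt(λ_max) ≈ 8.8281.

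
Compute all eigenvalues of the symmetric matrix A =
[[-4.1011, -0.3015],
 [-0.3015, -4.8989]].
sigma(A) ≈ {-5, -4}

A is real symmetric, so its spectrum consists of real eigenvalues. Expanding the characteristic polynomial of the displayed matrix gives
  det(λ I - A) = p(λ) = λ^2 + (9)λ + (20).
Solving p(λ) = 0 yields eigenvalues ≈ -5, -4. (A is shown rounded to 4 decimals, so these recover the underlying integer eigenvalues to within that precision.)
Verification: the trace of A = -9 equals the sum of eigenvalues -9, and det(A) ≈ 20.0000 matches the eigenvalue product 20.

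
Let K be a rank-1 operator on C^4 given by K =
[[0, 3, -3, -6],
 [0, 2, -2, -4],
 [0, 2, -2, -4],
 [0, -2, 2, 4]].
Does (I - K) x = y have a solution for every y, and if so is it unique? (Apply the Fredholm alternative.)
(I - K) is invertible (det(I - K) = -3 ≠ 0), so for every y in C^4 the equation (I - K) x = y has a unique solution.

K has rank 1, so it is an outer product K = u v^T: every row of K is a multiple of one row vector. Reading off the entries, u = (3, 2, 2, -2) and v = (0, 1, -1, -2) (row i of K equals u_i·v^T). A rank-one matrix u v^T satisfies K u = u (v·u) and kills the (3)-dimensional subspace v^⊥, so its characteristic polynomial is lambda^3 (lambda - v·u) with v·u = tr K = 4. Hence the eigenvalues of I - K are 1 (multiplicity 3) and 1 - (4) = -3, so det(I - K) = -3. (Direct check: I - K =
[[1, -3, 3, 6],
 [0, -1, 2, 4],
 [0, -2, 3, 4],
 [0, 2, -2, -3]]
has determinant -3.) The finite-dimensional Fredholm alternative says: either (I - K) is invertible, or ker(I - K) ≠ {0} and then range(I - K) = ker((I - K)^*)^⊥, with dim ker(I - K) = dim ker((I - K)^*). Since det(I - K) ≠ 0, 1 is not an eigenvalue of K and ker(I - K) = {0}, so we are in the first case: for every y there is a unique x = (I - K)^(-1) y. Explicitly, by the Sherman–Morrison formula, (I - u v^T)^(-1) = I + u v^T/(1 - v·u), i.e. (I - K)^(-1) = I + K/(-3).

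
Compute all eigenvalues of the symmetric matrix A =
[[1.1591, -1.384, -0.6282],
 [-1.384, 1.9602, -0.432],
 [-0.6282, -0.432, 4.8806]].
sigma(A) ≈ {0, 3, 5}

A is real symmetric, so its spectrum consists of real eigenvalues. Expanding the characteristic polynomial of the displayed matrix gives
  det(λ I - A) = p(λ) = λ^3 + (-8)λ^2 + (15)λ + (0).
Solving p(λ) = 0 yields eigenvalues ≈ 0, 3, 5. (A is shown rounded to 4 decimals, so these recover the underlying integer eigenvalues to within that precision.)
Verification: the trace of A = 8 equals the sum of eigenvalues 8, and det(A) ≈ -0.0006 matches the eigenvalue product 0.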